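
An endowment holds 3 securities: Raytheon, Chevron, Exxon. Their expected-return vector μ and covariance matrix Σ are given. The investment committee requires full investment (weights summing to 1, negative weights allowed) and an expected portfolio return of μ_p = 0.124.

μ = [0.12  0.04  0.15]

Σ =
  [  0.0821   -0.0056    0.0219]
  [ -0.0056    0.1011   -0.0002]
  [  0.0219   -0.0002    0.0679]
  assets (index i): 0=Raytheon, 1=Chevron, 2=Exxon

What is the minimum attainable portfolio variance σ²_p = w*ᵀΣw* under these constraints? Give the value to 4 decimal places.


x=Σ⁻¹μ = [0.9880  0.4541  1.8918]
y=Σ⁻¹𝟙 = [9.7999  10.4570  11.5975]
a=μᵀx=0.420493  b=𝟙ᵀx=3.333900  c=𝟙ᵀy=31.854421  D=ac−b²=2.279682
λ₁=(c·0.124−b)/D = (31.854421·0.124−3.333900)/2.279682 = 0.270234
λ₂=(a−b·0.124)/D = (0.420493−3.333900·0.124)/2.279682 = 0.003110
w* = 0.270234·x + 0.003110·y:
  w_0 = 0.270234·0.9880 + 0.003110·9.7999 = 0.2975  (Raytheon)
  w_1 = 0.270234·0.4541 + 0.003110·10.4570 = 0.1552  (Chevron)
  w_2 = 0.270234·1.8918 + 0.003110·11.5975 = 0.5473  (Exxon)
Σw_i=1.0000  μᵀw=0.1240
σ²=wᵀΣw=λ₁·μ_p+λ₂ = 0.270234·0.124 + 0.003110 = 0.036619 ≈ 0.0366

0.0366


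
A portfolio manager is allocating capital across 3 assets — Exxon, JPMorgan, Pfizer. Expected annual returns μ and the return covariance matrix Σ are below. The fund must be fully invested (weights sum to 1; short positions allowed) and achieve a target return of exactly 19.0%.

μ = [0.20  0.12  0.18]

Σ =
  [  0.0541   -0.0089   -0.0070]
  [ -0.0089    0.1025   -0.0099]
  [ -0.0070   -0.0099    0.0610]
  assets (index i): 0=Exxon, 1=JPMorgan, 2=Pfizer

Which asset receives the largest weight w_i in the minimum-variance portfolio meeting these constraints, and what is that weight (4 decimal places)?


x=Σ⁻¹μ = [4.5030  1.9268  3.7803]
y=Σ⁻¹𝟙 = [23.5260  13.8602  21.3426]
a=μᵀx=1.812264  b=𝟙ᵀx=10.210083  c=𝟙ᵀy=58.728762  D=ac−b²=2.186224
λ₁=(c·0.190−b)/D = (58.728762·0.190−10.210083)/2.186224 = 0.433799
λ₂=(a−b·0.190)/D = (1.812264−10.210083·0.190)/2.186224 = -0.058389
w* = 0.433799·x + -0.058389·y:
  w_0 = 0.433799·4.5030 + -0.058389·23.5260 = 0.5797  (Exxon)
  w_1 = 0.433799·1.9268 + -0.058389·13.8602 = 0.0266  (JPMorgan)
  w_2 = 0.433799·3.7803 + -0.058389·21.3426 = 0.3937  (Pfizer)
Σw_i=1.0000  μᵀw=0.1900
σ²=wᵀΣw=λ₁·μ_p+λ₂ = 0.433799·0.190 + -0.058389 = 0.024033 ≈ 0.0240

Exxon (0.5797)


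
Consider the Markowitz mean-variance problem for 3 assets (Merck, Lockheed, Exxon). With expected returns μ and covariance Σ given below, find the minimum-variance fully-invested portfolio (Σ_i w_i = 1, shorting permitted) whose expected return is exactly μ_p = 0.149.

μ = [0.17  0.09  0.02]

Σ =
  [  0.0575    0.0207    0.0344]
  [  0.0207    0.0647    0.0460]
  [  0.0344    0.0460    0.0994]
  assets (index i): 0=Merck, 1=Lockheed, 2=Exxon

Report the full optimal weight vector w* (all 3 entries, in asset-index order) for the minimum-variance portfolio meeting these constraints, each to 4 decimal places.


0.6511  0.4477  -0.0988

x=Σ⁻¹μ = [3.4212  1.4832  -1.6692]
y=Σ⁻¹𝟙 = [13.1969  10.9217  0.4389]
a=μᵀx=0.681704  b=𝟙ᵀx=3.235205  c=𝟙ᵀy=24.557521  D=ac−b²=6.274408
λ₁=(c·0.149−b)/D = (24.557521·0.149−3.235205)/6.274408 = 0.067555
λ₂=(a−b·0.149)/D = (0.681704−3.235205·0.149)/6.274408 = 0.031821
w* = 0.067555·x + 0.031821·y:
  w_0 = 0.067555·3.4212 + 0.031821·13.1969 = 0.6511  (Merck)
  w_1 = 0.067555·1.4832 + 0.031821·10.9217 = 0.4477  (Lockheed)
  w_2 = 0.067555·-1.6692 + 0.031821·0.4389 = -0.0988  (Exxon)
Σw_i=1.0000  μᵀw=0.1490
σ²=wᵀΣw=λ₁·μ_p+λ₂ = 0.067555·0.149 + 0.031821 = 0.041887 ≈ 0.0419


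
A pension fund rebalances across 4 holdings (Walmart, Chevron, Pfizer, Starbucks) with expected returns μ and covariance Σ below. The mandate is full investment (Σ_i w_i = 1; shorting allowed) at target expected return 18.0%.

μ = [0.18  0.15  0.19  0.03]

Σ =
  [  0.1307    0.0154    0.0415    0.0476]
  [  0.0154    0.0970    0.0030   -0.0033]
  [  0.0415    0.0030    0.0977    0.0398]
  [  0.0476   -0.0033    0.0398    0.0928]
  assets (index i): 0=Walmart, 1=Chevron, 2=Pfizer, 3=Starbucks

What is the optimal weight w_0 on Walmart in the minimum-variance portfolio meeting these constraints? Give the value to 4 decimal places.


0.2068

p=Σ⁻¹μ = [0.9677  1.3032  1.8724  -0.9298]
q=Σ⁻¹𝟙 = [1.7535  10.1028  6.0714  7.6318]
a=μᵀp=0.697541  b=𝟙ᵀp=3.213562  c=𝟙ᵀq=25.559446  D=ac−b²=7.501772
λ₁=(c·0.180−b)/D = (25.559446·0.180−3.213562)/7.501772 = 0.184908
λ₂=(a−b·0.180)/D = (0.697541−3.213562·0.180)/7.501772 = 0.015876
w* = 0.184908·p + 0.015876·q:
  w_0 = 0.184908·0.9677 + 0.015876·1.7535 = 0.2068  (Walmart)
  w_1 = 0.184908·1.3032 + 0.015876·10.1028 = 0.4014  (Chevron)
  w_2 = 0.184908·1.8724 + 0.015876·6.0714 = 0.4426  (Pfizer)
  w_3 = 0.184908·-0.9298 + 0.015876·7.6318 = -0.0508  (Starbucks)
Σw_i=1.0000  μᵀw=0.1800
σ²=wᵀΣw=λ₁·μ_p+λ₂ = 0.184908·0.180 + 0.015876 = 0.049160 ≈ 0.0492


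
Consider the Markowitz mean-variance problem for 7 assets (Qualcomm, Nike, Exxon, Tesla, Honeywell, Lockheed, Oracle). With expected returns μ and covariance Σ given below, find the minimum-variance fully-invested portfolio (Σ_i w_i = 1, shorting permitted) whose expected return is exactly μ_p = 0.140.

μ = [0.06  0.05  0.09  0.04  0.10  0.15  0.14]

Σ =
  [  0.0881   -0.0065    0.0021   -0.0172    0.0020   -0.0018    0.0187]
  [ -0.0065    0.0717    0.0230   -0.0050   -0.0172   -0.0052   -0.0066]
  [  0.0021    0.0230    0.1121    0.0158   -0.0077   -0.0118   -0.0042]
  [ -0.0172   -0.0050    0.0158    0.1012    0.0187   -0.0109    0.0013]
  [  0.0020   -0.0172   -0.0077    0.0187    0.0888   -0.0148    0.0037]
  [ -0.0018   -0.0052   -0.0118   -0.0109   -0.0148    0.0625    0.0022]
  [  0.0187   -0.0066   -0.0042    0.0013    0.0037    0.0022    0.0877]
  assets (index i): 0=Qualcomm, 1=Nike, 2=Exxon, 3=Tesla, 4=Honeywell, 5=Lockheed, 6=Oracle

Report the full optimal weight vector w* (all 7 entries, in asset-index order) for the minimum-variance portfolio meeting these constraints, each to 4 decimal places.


-0.0691  0.0138  0.1651  -0.0865  0.2358  0.4754  0.2654

p=Σ⁻¹μ = [0.5359  1.2553  0.9948  0.3761  1.8291  3.1549  1.4623]
q=Σ⁻¹𝟙 = [13.1608  20.3945  7.0080  11.4945  16.9113  25.0931  8.9534]
a=μᵀp=1.060371  b=𝟙ᵀp=9.608438  c=𝟙ᵀq=103.015609  D=ac−b²=16.912666
λ₁=(c·0.140−b)/D = (103.015609·0.140−9.608438)/16.912666 = 0.284624
λ₂=(a−b·0.140)/D = (1.060371−9.608438·0.140)/16.912666 = -0.016840
w* = 0.284624·p + -0.016840·q:
  w_0 = 0.284624·0.5359 + -0.016840·13.1608 = -0.0691  (Qualcomm)
  w_1 = 0.284624·1.2553 + -0.016840·20.3945 = 0.0138  (Nike)
  w_2 = 0.284624·0.9948 + -0.016840·7.0080 = 0.1651  (Exxon)
  w_3 = 0.284624·0.3761 + -0.016840·11.4945 = -0.0865  (Tesla)
  w_4 = 0.284624·1.8291 + -0.016840·16.9113 = 0.2358  (Honeywell)
  w_5 = 0.284624·3.1549 + -0.016840·25.0931 = 0.4754  (Lockheed)
  w_6 = 0.284624·1.4623 + -0.016840·8.9534 = 0.2654  (Oracle)
Σw_i=1.0000  μᵀw=0.1400
σ²=wᵀΣw=λ₁·μ_p+λ₂ = 0.284624·0.140 + -0.016840 = 0.023007 ≈ 0.0230


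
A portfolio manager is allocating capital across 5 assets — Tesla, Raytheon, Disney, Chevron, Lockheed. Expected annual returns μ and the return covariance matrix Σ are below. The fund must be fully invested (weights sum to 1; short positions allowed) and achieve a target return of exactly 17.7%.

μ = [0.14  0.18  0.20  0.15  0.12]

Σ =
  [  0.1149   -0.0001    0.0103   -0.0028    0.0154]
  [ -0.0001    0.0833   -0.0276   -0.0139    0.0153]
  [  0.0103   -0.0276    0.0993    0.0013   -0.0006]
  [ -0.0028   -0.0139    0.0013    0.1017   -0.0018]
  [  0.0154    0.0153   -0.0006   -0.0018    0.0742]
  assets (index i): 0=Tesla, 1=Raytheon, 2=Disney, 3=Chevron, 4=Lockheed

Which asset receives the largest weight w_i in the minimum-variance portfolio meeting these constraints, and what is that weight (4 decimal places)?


Raytheon (0.3804)

x=Σ⁻¹μ = [0.9059  3.2612  2.8064  1.9243  0.8262]
y=Σ⁻¹𝟙 = [6.5533  17.0615  14.0260  12.3254  9.0113]
a=μᵀx=1.662893  b=𝟙ᵀx=9.723897  c=𝟙ᵀy=58.977495  D=ac−b²=3.519109
λ₁=(c·0.177−b)/D = (58.977495·0.177−9.723897)/3.519109 = 0.203210
λ₂=(a−b·0.177)/D = (1.662893−9.723897·0.177)/3.519109 = -0.016549
w* = 0.203210·x + -0.016549·y:
  w_0 = 0.203210·0.9059 + -0.016549·6.5533 = 0.0756  (Tesla)
  w_1 = 0.203210·3.2612 + -0.016549·17.0615 = 0.3804  (Raytheon)
  w_2 = 0.203210·2.8064 + -0.016549·14.0260 = 0.3382  (Disney)
  w_3 = 0.203210·1.9243 + -0.016549·12.3254 = 0.1871  (Chevron)
  w_4 = 0.203210·0.8262 + -0.016549·9.0113 = 0.0188  (Lockheed)
Σw_i=1.0000  μᵀw=0.1770
σ²=wᵀΣw=λ₁·μ_p+λ₂ = 0.203210·0.177 + -0.016549 = 0.019420 ≈ 0.0194


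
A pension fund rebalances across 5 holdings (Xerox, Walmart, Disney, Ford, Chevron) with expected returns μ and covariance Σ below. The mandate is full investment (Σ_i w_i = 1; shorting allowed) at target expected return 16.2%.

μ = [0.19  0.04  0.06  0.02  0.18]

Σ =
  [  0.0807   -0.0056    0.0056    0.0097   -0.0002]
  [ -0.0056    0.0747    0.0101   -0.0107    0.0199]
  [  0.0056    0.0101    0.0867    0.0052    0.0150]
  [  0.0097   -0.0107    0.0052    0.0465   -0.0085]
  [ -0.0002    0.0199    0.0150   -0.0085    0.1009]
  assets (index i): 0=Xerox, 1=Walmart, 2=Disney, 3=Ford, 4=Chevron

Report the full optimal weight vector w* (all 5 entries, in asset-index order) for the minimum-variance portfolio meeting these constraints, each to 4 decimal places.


u=Σ⁻¹μ = [2.3276  0.2653  0.1929  0.3008  1.7329]
v=Σ⁻¹𝟙 = [10.1511  14.4913  6.3794  23.4903  8.1034]
a=μᵀu=0.782362  b=𝟙ᵀu=4.819532  c=𝟙ᵀv=62.615431  D=ac−b²=25.760040
λ₁=(c·0.162−b)/D = (62.615431·0.162−4.819532)/25.760040 = 0.206683
λ₂=(a−b·0.162)/D = (0.782362−4.819532·0.162)/25.760040 = 0.000062
w* = 0.206683·u + 0.000062·v:
  w_0 = 0.206683·2.3276 + 0.000062·10.1511 = 0.4817  (Xerox)
  w_1 = 0.206683·0.2653 + 0.000062·14.4913 = 0.0557  (Walmart)
  w_2 = 0.206683·0.1929 + 0.000062·6.3794 = 0.0403  (Disney)
  w_3 = 0.206683·0.3008 + 0.000062·23.4903 = 0.0636  (Ford)
  w_4 = 0.206683·1.7329 + 0.000062·8.1034 = 0.3587  (Chevron)
Σw_i=1.0000  μᵀw=0.1620
σ²=wᵀΣw=λ₁·μ_p+λ₂ = 0.206683·0.162 + 0.000062 = 0.033545 ≈ 0.0335

0.4817  0.0557  0.0403  0.0636  0.3587


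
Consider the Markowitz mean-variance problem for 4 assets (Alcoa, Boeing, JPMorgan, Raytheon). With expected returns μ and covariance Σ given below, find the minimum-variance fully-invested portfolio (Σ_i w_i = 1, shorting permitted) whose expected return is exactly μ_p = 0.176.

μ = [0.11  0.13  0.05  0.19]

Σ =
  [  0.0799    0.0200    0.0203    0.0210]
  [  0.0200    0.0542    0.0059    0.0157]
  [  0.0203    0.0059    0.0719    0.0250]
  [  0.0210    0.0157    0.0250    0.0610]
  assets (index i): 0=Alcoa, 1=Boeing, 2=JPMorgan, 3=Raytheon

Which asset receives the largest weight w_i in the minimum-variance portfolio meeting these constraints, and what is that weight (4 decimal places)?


Raytheon (0.6536)

x=Σ⁻¹μ = [0.3958  1.4962  -0.5141  2.8041]
y=Σ⁻¹𝟙 = [4.9088  13.4703  8.7579  7.6473]
a=μᵀx=0.745118  b=𝟙ᵀx=4.181985  c=𝟙ᵀy=34.784304  D=ac−b²=8.429417
λ₁=(c·0.176−b)/D = (34.784304·0.176−4.181985)/8.429417 = 0.230153
λ₂=(a−b·0.176)/D = (0.745118−4.181985·0.176)/8.429417 = 0.001078
w* = 0.230153·x + 0.001078·y:
  w_0 = 0.230153·0.3958 + 0.001078·4.9088 = 0.0964  (Alcoa)
  w_1 = 0.230153·1.4962 + 0.001078·13.4703 = 0.3589  (Boeing)
  w_2 = 0.230153·-0.5141 + 0.001078·8.7579 = -0.1089  (JPMorgan)
  w_3 = 0.230153·2.8041 + 0.001078·7.6473 = 0.6536  (Raytheon)
Σw_i=1.0000  μᵀw=0.1760
σ²=wᵀΣw=λ₁·μ_p+λ₂ = 0.230153·0.176 + 0.001078 = 0.041585 ≈ 0.0416


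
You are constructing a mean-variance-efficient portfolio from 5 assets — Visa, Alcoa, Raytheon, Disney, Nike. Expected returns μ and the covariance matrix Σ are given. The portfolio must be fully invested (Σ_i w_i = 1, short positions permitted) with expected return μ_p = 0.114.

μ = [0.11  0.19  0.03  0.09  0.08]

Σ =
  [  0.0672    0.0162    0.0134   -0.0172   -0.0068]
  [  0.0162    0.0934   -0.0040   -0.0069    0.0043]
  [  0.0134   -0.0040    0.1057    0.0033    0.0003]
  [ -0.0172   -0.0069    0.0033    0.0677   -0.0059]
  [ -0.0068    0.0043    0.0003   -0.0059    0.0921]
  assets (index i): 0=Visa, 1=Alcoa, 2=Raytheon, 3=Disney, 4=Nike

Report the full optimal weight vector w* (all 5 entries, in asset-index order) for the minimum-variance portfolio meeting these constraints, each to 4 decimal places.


g=Σ⁻¹μ = [1.8214  1.8250  0.0545  2.0670  1.0501]
h=Σ⁻¹𝟙 = [18.1252  8.8081  6.8008  21.0850  13.1133]
a=μᵀg=0.818786  b=𝟙ᵀg=6.818044  c=𝟙ᵀh=67.932349  D=ac−b²=9.136327
λ₁=(c·0.114−b)/D = (67.932349·0.114−6.818044)/9.136327 = 0.101380
λ₂=(a−b·0.114)/D = (0.818786−6.818044·0.114)/9.136327 = 0.004545
w* = 0.101380·g + 0.004545·h:
  w_0 = 0.101380·1.8214 + 0.004545·18.1252 = 0.2670  (Visa)
  w_1 = 0.101380·1.8250 + 0.004545·8.8081 = 0.2251  (Alcoa)
  w_2 = 0.101380·0.0545 + 0.004545·6.8008 = 0.0364  (Raytheon)
  w_3 = 0.101380·2.0670 + 0.004545·21.0850 = 0.3054  (Disney)
  w_4 = 0.101380·1.0501 + 0.004545·13.1133 = 0.1661  (Nike)
Σw_i=1.0000  μᵀw=0.1140
σ²=wᵀΣw=λ₁·μ_p+λ₂ = 0.101380·0.114 + 0.004545 = 0.016103 ≈ 0.0161

0.2670  0.2251  0.0364  0.3054  0.1661


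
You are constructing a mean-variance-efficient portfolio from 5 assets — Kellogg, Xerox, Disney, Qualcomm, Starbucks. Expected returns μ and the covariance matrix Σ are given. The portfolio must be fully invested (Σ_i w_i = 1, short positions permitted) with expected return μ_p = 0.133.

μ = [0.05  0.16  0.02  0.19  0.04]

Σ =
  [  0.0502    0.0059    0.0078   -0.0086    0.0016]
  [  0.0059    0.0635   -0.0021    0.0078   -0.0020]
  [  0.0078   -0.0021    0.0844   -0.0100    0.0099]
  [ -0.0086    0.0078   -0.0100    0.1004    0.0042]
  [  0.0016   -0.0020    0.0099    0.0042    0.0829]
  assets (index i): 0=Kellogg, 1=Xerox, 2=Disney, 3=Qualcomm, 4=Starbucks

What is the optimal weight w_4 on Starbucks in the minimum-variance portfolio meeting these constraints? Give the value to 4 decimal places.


0.0679

g=Σ⁻¹μ = [0.9763  2.2292  0.3737  1.8242  0.3804]
h=Σ⁻¹𝟙 = [18.2814  13.3559  10.6119  11.1187  10.2015]
a=μᵀg=0.774780  b=𝟙ᵀg=5.783869  c=𝟙ᵀh=63.569424  D=ac−b²=15.799159
λ₁=(c·0.133−b)/D = (63.569424·0.133−5.783869)/15.799159 = 0.169051
λ₂=(a−b·0.133)/D = (0.774780−5.783869·0.133)/15.799159 = 0.000350
w* = 0.169051·g + 0.000350·h:
  w_0 = 0.169051·0.9763 + 0.000350·18.2814 = 0.1714  (Kellogg)
  w_1 = 0.169051·2.2292 + 0.000350·13.3559 = 0.3815  (Xerox)
  w_2 = 0.169051·0.3737 + 0.000350·10.6119 = 0.0669  (Disney)
  w_3 = 0.169051·1.8242 + 0.000350·11.1187 = 0.3123  (Qualcomm)
  w_4 = 0.169051·0.3804 + 0.000350·10.2015 = 0.0679  (Starbucks)
Σw_i=1.0000  μᵀw=0.1330
σ²=wᵀΣw=λ₁·μ_p+λ₂ = 0.169051·0.133 + 0.000350 = 0.022834 ≈ 0.0228


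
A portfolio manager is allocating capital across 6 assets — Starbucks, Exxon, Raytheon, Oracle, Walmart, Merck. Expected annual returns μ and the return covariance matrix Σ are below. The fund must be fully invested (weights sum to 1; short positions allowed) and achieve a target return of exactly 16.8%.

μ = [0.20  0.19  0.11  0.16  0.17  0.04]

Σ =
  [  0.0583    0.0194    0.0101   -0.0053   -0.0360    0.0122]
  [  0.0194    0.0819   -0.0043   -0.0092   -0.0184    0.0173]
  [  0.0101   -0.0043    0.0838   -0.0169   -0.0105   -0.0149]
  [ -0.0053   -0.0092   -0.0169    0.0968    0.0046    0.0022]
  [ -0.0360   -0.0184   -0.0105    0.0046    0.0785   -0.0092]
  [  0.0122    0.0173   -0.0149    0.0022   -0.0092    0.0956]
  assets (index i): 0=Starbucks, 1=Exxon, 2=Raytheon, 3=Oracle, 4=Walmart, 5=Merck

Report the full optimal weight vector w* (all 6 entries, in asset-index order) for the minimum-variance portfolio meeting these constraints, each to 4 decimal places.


0.2928  0.1282  0.1248  0.1256  0.2932  0.0354

p=Σ⁻¹μ = [5.9260  2.5316  1.8865  2.2819  5.5934  -0.0162]
q=Σ⁻¹𝟙 = [28.4408  13.0211  17.8208  14.5119  31.5336  9.9526]
a=μᵀp=3.189049  b=𝟙ᵀp=18.203177  c=𝟙ᵀq=115.280825  D=ac−b²=36.280525
λ₁=(c·0.168−b)/D = (115.280825·0.168−18.203177)/36.280525 = 0.032083
λ₂=(a−b·0.168)/D = (3.189049−18.203177·0.168)/36.280525 = 0.003608
w* = 0.032083·p + 0.003608·q:
  w_0 = 0.032083·5.9260 + 0.003608·28.4408 = 0.2928  (Starbucks)
  w_1 = 0.032083·2.5316 + 0.003608·13.0211 = 0.1282  (Exxon)
  w_2 = 0.032083·1.8865 + 0.003608·17.8208 = 0.1248  (Raytheon)
  w_3 = 0.032083·2.2819 + 0.003608·14.5119 = 0.1256  (Oracle)
  w_4 = 0.032083·5.5934 + 0.003608·31.5336 = 0.2932  (Walmart)
  w_5 = 0.032083·-0.0162 + 0.003608·9.9526 = 0.0354  (Merck)
Σw_i=1.0000  μᵀw=0.1680
σ²=wᵀΣw=λ₁·μ_p+λ₂ = 0.032083·0.168 + 0.003608 = 0.008998 ≈ 0.0090


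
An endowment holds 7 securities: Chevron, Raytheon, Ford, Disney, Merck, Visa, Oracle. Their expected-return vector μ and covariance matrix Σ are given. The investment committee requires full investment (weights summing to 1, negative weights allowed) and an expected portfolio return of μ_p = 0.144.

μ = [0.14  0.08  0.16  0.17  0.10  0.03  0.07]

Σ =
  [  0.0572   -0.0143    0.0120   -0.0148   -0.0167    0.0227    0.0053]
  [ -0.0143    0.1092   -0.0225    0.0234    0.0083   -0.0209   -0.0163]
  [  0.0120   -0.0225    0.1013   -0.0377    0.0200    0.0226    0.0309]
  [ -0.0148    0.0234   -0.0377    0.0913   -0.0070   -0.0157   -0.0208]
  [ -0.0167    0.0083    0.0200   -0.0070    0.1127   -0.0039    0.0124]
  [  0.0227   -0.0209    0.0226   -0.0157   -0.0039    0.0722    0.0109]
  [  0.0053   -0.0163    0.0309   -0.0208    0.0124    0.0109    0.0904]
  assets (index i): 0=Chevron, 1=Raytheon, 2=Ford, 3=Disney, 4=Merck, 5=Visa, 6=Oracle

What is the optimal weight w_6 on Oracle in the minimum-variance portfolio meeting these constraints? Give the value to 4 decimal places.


x=Σ⁻¹μ = [3.4688  0.8789  2.2959  3.2880  1.0500  -0.4601  0.6127]
y=Σ⁻¹𝟙 = [21.3005  12.6071  10.1113  20.4196  9.7825  10.9971  10.6606]
a=μᵀx=1.616336  b=𝟙ᵀx=11.134187  c=𝟙ᵀy=95.878731  D=ac−b²=31.002139
λ₁=(c·0.144−b)/D = (95.878731·0.144−11.134187)/31.002139 = 0.086199
λ₂=(a−b·0.144)/D = (1.616336−11.134187·0.144)/31.002139 = 0.000420
w* = 0.086199·x + 0.000420·y:
  w_0 = 0.086199·3.4688 + 0.000420·21.3005 = 0.3079  (Chevron)
  w_1 = 0.086199·0.8789 + 0.000420·12.6071 = 0.0811  (Raytheon)
  w_2 = 0.086199·2.2959 + 0.000420·10.1113 = 0.2021  (Ford)
  w_3 = 0.086199·3.2880 + 0.000420·20.4196 = 0.2920  (Disney)
  w_4 = 0.086199·1.0500 + 0.000420·9.7825 = 0.0946  (Merck)
  w_5 = 0.086199·-0.4601 + 0.000420·10.9971 = -0.0350  (Visa)
  w_6 = 0.086199·0.6127 + 0.000420·10.6606 = 0.0573  (Oracle)
Σw_i=1.0000  μᵀw=0.1440
σ²=wᵀΣw=λ₁·μ_p+λ₂ = 0.086199·0.144 + 0.000420 = 0.012832 ≈ 0.0128

0.0573


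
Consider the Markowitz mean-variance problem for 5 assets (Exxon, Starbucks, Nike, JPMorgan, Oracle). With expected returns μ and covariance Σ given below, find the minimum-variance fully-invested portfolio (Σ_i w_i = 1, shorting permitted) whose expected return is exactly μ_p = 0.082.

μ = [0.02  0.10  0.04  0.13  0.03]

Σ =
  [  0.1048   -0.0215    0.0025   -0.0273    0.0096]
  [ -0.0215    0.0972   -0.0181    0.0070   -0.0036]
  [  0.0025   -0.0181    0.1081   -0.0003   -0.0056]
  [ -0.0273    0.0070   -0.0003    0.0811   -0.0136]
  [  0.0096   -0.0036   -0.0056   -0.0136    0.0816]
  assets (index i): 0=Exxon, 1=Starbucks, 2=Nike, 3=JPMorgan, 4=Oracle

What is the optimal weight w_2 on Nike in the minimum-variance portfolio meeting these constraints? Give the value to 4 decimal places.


0.1130

x=Σ⁻¹μ = [0.8602  1.2178  0.5945  1.9033  0.6782]
y=Σ⁻¹𝟙 = [15.9433  15.2935  12.2751  18.9472  15.0542]
a=μᵀx=0.430542  b=𝟙ᵀx=5.253982  c=𝟙ᵀy=77.513337  D=ac−b²=5.768452
λ₁=(c·0.082−b)/D = (77.513337·0.082−5.253982)/5.768452 = 0.191059
λ₂=(a−b·0.082)/D = (0.430542−5.253982·0.082)/5.768452 = -0.000049
w* = 0.191059·x + -0.000049·y:
  w_0 = 0.191059·0.8602 + -0.000049·15.9433 = 0.1636  (Exxon)
  w_1 = 0.191059·1.2178 + -0.000049·15.2935 = 0.2319  (Starbucks)
  w_2 = 0.191059·0.5945 + -0.000049·12.2751 = 0.1130  (Nike)
  w_3 = 0.191059·1.9033 + -0.000049·18.9472 = 0.3627  (JPMorgan)
  w_4 = 0.191059·0.6782 + -0.000049·15.0542 = 0.1288  (Oracle)
Σw_i=1.0000  μᵀw=0.0820
σ²=wᵀΣw=λ₁·μ_p+λ₂ = 0.191059·0.082 + -0.000049 = 0.015618 ≈ 0.0156


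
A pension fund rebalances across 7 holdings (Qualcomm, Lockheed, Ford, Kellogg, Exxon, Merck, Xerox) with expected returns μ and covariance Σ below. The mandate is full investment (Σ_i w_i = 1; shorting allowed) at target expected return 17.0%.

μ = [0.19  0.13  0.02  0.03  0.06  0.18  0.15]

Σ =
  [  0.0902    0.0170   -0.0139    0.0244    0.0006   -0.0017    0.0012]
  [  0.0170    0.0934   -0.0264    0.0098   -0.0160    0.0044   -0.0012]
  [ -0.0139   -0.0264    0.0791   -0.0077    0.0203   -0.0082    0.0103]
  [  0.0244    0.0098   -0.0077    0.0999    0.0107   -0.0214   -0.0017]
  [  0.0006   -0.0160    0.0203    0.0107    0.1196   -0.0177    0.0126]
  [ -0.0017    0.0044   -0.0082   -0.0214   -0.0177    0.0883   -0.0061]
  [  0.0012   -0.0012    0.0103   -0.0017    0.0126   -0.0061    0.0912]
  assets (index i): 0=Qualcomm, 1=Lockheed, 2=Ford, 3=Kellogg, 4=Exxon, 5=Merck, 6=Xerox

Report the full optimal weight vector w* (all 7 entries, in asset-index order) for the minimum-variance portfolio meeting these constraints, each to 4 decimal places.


0.3128  0.1272  0.0073  -0.0592  0.0622  0.3159  0.2337

u=Σ⁻¹μ = [1.9602  1.2932  0.9187  0.2347  0.6741  2.3999  1.6040]
v=Σ⁻¹𝟙 = [8.4853  13.8286  18.4591  11.0631  7.6400  17.3661  9.2627]
a=μᵀu=1.278991  b=𝟙ᵀu=9.084711  c=𝟙ᵀv=86.104925  D=ac−b²=27.595462
λ₁=(c·0.170−b)/D = (86.104925·0.170−9.084711)/27.595462 = 0.201233
λ₂=(a−b·0.170)/D = (1.278991−9.084711·0.170)/27.595462 = -0.009618
w* = 0.201233·u + -0.009618·v:
  w_0 = 0.201233·1.9602 + -0.009618·8.4853 = 0.3128  (Qualcomm)
  w_1 = 0.201233·1.2932 + -0.009618·13.8286 = 0.1272  (Lockheed)
  w_2 = 0.201233·0.9187 + -0.009618·18.4591 = 0.0073  (Ford)
  w_3 = 0.201233·0.2347 + -0.009618·11.0631 = -0.0592  (Kellogg)
  w_4 = 0.201233·0.6741 + -0.009618·7.6400 = 0.0622  (Exxon)
  w_5 = 0.201233·2.3999 + -0.009618·17.3661 = 0.3159  (Merck)
  w_6 = 0.201233·1.6040 + -0.009618·9.2627 = 0.2337  (Xerox)
Σw_i=1.0000  μᵀw=0.1700
σ²=wᵀΣw=λ₁·μ_p+λ₂ = 0.201233·0.170 + -0.009618 = 0.024592 ≈ 0.0246


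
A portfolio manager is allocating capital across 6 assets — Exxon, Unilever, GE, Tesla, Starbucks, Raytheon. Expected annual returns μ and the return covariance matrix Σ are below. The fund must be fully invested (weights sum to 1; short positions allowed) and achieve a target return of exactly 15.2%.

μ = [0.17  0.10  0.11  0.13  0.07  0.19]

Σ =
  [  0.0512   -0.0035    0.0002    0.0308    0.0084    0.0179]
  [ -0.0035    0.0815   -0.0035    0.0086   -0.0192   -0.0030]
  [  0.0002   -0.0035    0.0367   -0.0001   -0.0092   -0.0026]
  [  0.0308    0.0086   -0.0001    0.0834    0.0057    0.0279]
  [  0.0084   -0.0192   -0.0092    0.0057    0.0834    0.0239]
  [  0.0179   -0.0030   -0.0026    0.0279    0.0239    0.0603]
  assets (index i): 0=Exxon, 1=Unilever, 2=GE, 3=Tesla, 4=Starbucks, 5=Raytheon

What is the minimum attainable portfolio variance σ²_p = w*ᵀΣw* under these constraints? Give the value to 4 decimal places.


g=Σ⁻¹μ = [2.7508  1.8040  3.5015  -0.5413  0.6669  2.5612]
h=Σ⁻¹𝟙 = [14.6868  18.3177  33.5110  1.0384  16.1473  7.6998]
a=μᵀg=1.496132  b=𝟙ᵀg=10.742989  c=𝟙ᵀh=91.400946  D=ac−b²=21.336105
λ₁=(c·0.152−b)/D = (91.400946·0.152−10.742989)/21.336105 = 0.147635
λ₂=(a−b·0.152)/D = (1.496132−10.742989·0.152)/21.336105 = -0.006412
w* = 0.147635·g + -0.006412·h:
  w_0 = 0.147635·2.7508 + -0.006412·14.6868 = 0.3119  (Exxon)
  w_1 = 0.147635·1.8040 + -0.006412·18.3177 = 0.1489  (Unilever)
  w_2 = 0.147635·3.5015 + -0.006412·33.5110 = 0.3021  (GE)
  w_3 = 0.147635·-0.5413 + -0.006412·1.0384 = -0.0866  (Tesla)
  w_4 = 0.147635·0.6669 + -0.006412·16.1473 = -0.0051  (Starbucks)
  w_5 = 0.147635·2.5612 + -0.006412·7.6998 = 0.3288  (Raytheon)
Σw_i=1.0000  μᵀw=0.1520
σ²=wᵀΣw=λ₁·μ_p+λ₂ = 0.147635·0.152 + -0.006412 = 0.016029 ≈ 0.0160

0.0160


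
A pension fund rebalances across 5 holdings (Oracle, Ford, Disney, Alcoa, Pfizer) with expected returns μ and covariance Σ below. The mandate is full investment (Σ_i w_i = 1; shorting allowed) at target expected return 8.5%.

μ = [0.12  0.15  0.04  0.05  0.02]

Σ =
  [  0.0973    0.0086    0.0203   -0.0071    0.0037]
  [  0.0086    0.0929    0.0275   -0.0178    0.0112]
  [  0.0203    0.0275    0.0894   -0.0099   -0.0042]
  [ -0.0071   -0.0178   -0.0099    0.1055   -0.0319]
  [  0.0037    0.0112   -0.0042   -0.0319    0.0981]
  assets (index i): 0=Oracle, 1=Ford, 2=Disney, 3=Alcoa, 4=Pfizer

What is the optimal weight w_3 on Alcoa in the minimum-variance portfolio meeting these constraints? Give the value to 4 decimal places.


0.2699

p=Σ⁻¹μ = [1.1876  1.7179  -0.2401  0.8948  0.2437]
q=Σ⁻¹𝟙 = [8.2573  8.7277  9.1826  16.8290  14.7514]
a=μᵀp=0.440200  b=𝟙ᵀp=3.803821  c=𝟙ᵀq=57.748028  D=ac−b²=10.951635
λ₁=(c·0.085−b)/D = (57.748028·0.085−3.803821)/10.951635 = 0.100876
λ₂=(a−b·0.085)/D = (0.440200−3.803821·0.085)/10.951635 = 0.010672
w* = 0.100876·p + 0.010672·q:
  w_0 = 0.100876·1.1876 + 0.010672·8.2573 = 0.2079  (Oracle)
  w_1 = 0.100876·1.7179 + 0.010672·8.7277 = 0.2664  (Ford)
  w_2 = 0.100876·-0.2401 + 0.010672·9.1826 = 0.0738  (Disney)
  w_3 = 0.100876·0.8948 + 0.010672·16.8290 = 0.2699  (Alcoa)
  w_4 = 0.100876·0.2437 + 0.010672·14.7514 = 0.1820  (Pfizer)
Σw_i=1.0000  μᵀw=0.0850
σ²=wᵀΣw=λ₁·μ_p+λ₂ = 0.100876·0.085 + 0.010672 = 0.019246 ≈ 0.0192


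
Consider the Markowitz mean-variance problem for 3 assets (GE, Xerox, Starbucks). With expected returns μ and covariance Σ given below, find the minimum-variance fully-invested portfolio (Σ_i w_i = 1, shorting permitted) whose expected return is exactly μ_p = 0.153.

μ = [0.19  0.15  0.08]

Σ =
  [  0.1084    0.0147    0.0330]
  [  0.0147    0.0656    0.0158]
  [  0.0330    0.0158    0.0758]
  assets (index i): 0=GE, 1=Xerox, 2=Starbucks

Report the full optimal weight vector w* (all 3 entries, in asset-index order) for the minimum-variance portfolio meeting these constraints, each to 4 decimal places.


p=Σ⁻¹μ = [1.4877  1.9531  0.0006]
q=Σ⁻¹𝟙 = [5.0002  12.0765  8.4985]
a=μᵀp=0.575676  b=𝟙ᵀp=3.441402  c=𝟙ᵀq=25.575231  D=ac−b²=2.879807
λ₁=(c·0.153−b)/D = (25.575231·0.153−3.441402)/2.879807 = 0.163764
λ₂=(a−b·0.153)/D = (0.575676−3.441402·0.153)/2.879807 = 0.017064
w* = 0.163764·p + 0.017064·q:
  w_0 = 0.163764·1.4877 + 0.017064·5.0002 = 0.3290  (GE)
  w_1 = 0.163764·1.9531 + 0.017064·12.0765 = 0.5259  (Xerox)
  w_2 = 0.163764·0.0006 + 0.017064·8.4985 = 0.1451  (Starbucks)
Σw_i=1.0000  μᵀw=0.1530
σ²=wᵀΣw=λ₁·μ_p+λ₂ = 0.163764·0.153 + 0.017064 = 0.042120 ≈ 0.0421

0.3290  0.5259  0.1451


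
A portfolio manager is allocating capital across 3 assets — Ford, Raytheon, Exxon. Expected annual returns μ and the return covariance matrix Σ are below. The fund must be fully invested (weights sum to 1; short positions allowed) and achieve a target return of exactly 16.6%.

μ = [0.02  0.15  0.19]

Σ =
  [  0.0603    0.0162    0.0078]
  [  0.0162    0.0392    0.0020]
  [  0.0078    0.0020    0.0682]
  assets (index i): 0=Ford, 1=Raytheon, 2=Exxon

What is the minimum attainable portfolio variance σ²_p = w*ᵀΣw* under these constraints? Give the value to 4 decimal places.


0.0260

u=Σ⁻¹μ = [-1.1469  4.1579  2.7952]
v=Σ⁻¹𝟙 = [9.2559  21.0224  12.9877]
a=μᵀu=1.131829  b=𝟙ᵀu=5.806137  c=𝟙ᵀv=43.266016  D=ac−b²=15.258518
λ₁=(c·0.166−b)/D = (43.266016·0.166−5.806137)/15.258518 = 0.090181
λ₂=(a−b·0.166)/D = (1.131829−5.806137·0.166)/15.258518 = 0.011011
w* = 0.090181·u + 0.011011·v:
  w_0 = 0.090181·-1.1469 + 0.011011·9.2559 = -0.0015  (Ford)
  w_1 = 0.090181·4.1579 + 0.011011·21.0224 = 0.6064  (Raytheon)
  w_2 = 0.090181·2.7952 + 0.011011·12.9877 = 0.3951  (Exxon)
Σw_i=1.0000  μᵀw=0.1660
σ²=wᵀΣw=λ₁·μ_p+λ₂ = 0.090181·0.166 + 0.011011 = 0.025981 ≈ 0.0260


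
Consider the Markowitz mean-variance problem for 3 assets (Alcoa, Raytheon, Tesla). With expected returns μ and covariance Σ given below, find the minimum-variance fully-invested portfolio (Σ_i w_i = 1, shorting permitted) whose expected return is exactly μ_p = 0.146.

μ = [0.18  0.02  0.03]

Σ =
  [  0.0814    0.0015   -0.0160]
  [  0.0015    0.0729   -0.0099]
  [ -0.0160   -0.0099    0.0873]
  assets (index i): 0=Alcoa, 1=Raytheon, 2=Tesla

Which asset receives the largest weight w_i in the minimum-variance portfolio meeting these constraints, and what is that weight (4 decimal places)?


u=Σ⁻¹μ = [2.3654  0.3364  0.8153]
v=Σ⁻¹𝟙 = [15.1422  15.5782  15.9966]
a=μᵀu=0.456952  b=𝟙ᵀu=3.517063  c=𝟙ᵀv=46.717023  D=ac−b²=8.977697
λ₁=(c·0.146−b)/D = (46.717023·0.146−3.517063)/8.977697 = 0.367981
λ₂=(a−b·0.146)/D = (0.456952−3.517063·0.146)/8.977697 = -0.006298
w* = 0.367981·u + -0.006298·v:
  w_0 = 0.367981·2.3654 + -0.006298·15.1422 = 0.7750  (Alcoa)
  w_1 = 0.367981·0.3364 + -0.006298·15.5782 = 0.0257  (Raytheon)
  w_2 = 0.367981·0.8153 + -0.006298·15.9966 = 0.1993  (Tesla)
Σw_i=1.0000  μᵀw=0.1460
σ²=wᵀΣw=λ₁·μ_p+λ₂ = 0.367981·0.146 + -0.006298 = 0.047427 ≈ 0.0474

Alcoa (0.7750)


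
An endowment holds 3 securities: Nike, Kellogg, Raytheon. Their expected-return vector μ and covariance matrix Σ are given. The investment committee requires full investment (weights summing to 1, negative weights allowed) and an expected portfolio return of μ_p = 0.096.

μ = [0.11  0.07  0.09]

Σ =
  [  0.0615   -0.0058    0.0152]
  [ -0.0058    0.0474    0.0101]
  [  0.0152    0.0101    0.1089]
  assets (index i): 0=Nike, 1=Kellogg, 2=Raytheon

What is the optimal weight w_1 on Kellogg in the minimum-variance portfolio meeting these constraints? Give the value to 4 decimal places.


0.2946

p=Σ⁻¹μ = [1.8367  1.6119  0.4206]
q=Σ⁻¹𝟙 = [17.1852  22.1929  4.7258]
a=μᵀp=0.352723  b=𝟙ᵀp=3.869190  c=𝟙ᵀq=44.103835  D=ac−b²=0.585782
λ₁=(c·0.096−b)/D = (44.103835·0.096−3.869190)/0.585782 = 0.622719
λ₂=(a−b·0.096)/D = (0.352723−3.869190·0.096)/0.585782 = -0.031957
w* = 0.622719·p + -0.031957·q:
  w_0 = 0.622719·1.8367 + -0.031957·17.1852 = 0.5946  (Nike)
  w_1 = 0.622719·1.6119 + -0.031957·22.1929 = 0.2946  (Kellogg)
  w_2 = 0.622719·0.4206 + -0.031957·4.7258 = 0.1109  (Raytheon)
Σw_i=1.0000  μᵀw=0.0960
σ²=wᵀΣw=λ₁·μ_p+λ₂ = 0.622719·0.096 + -0.031957 = 0.027824 ≈ 0.0278


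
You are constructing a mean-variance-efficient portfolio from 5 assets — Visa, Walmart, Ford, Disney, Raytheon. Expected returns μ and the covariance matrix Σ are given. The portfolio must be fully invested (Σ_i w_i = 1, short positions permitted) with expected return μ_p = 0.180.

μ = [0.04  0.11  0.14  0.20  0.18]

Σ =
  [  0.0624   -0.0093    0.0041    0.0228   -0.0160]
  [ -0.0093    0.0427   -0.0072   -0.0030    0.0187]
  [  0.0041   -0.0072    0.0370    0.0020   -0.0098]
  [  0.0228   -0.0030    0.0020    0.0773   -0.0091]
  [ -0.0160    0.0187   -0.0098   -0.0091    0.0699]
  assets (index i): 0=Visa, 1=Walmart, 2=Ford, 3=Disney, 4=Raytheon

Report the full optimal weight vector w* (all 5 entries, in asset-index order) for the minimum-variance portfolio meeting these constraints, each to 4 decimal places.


x=Σ⁻¹μ = [0.4458  2.3317  4.8579  2.7852  3.0970]
y=Σ⁻¹𝟙 = [18.6836  26.2168  34.2042  9.6324  17.6186]
a=μᵀx=2.068931  b=𝟙ᵀx=13.517609  c=𝟙ᵀy=106.355620  D=ac−b²=37.316722
λ₁=(c·0.180−b)/D = (106.355620·0.180−13.517609)/37.316722 = 0.150774
λ₂=(a−b·0.180)/D = (2.068931−13.517609·0.180)/37.316722 = -0.009761
w* = 0.150774·x + -0.009761·y:
  w_0 = 0.150774·0.4458 + -0.009761·18.6836 = -0.1152  (Visa)
  w_1 = 0.150774·2.3317 + -0.009761·26.2168 = 0.0957  (Walmart)
  w_2 = 0.150774·4.8579 + -0.009761·34.2042 = 0.3986  (Ford)
  w_3 = 0.150774·2.7852 + -0.009761·9.6324 = 0.3259  (Disney)
  w_4 = 0.150774·3.0970 + -0.009761·17.6186 = 0.2950  (Raytheon)
Σw_i=1.0000  μᵀw=0.1800
σ²=wᵀΣw=λ₁·μ_p+λ₂ = 0.150774·0.180 + -0.009761 = 0.017379 ≈ 0.0174

-0.1152  0.0957  0.3986  0.3259  0.2950


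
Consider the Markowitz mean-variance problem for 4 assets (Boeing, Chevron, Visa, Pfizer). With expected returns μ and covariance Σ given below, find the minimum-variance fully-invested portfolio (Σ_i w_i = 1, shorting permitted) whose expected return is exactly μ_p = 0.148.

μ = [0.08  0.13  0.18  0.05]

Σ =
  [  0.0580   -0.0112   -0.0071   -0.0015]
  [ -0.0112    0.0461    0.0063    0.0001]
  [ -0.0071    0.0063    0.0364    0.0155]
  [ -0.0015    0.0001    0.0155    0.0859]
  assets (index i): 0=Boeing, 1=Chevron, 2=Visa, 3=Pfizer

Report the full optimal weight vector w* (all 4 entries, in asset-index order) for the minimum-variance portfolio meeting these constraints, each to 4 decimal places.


0.2438  0.2691  0.5320  -0.0449

p=Σ⁻¹μ = [2.5234  2.7382  5.0891  -0.2953]
q=Σ⁻¹𝟙 = [25.2005  24.3882  24.9517  7.5508]
a=μᵀp=1.459108  b=𝟙ᵀp=10.055348  c=𝟙ᵀq=82.091165  D=ac−b²=18.669827
λ₁=(c·0.148−b)/D = (82.091165·0.148−10.055348)/18.669827 = 0.112167
λ₂=(a−b·0.148)/D = (1.459108−10.055348·0.148)/18.669827 = -0.001558
w* = 0.112167·p + -0.001558·q:
  w_0 = 0.112167·2.5234 + -0.001558·25.2005 = 0.2438  (Boeing)
  w_1 = 0.112167·2.7382 + -0.001558·24.3882 = 0.2691  (Chevron)
  w_2 = 0.112167·5.0891 + -0.001558·24.9517 = 0.5320  (Visa)
  w_3 = 0.112167·-0.2953 + -0.001558·7.5508 = -0.0449  (Pfizer)
Σw_i=1.0000  μᵀw=0.1480
σ²=wᵀΣw=λ₁·μ_p+λ₂ = 0.112167·0.148 + -0.001558 = 0.015043 ≈ 0.0150


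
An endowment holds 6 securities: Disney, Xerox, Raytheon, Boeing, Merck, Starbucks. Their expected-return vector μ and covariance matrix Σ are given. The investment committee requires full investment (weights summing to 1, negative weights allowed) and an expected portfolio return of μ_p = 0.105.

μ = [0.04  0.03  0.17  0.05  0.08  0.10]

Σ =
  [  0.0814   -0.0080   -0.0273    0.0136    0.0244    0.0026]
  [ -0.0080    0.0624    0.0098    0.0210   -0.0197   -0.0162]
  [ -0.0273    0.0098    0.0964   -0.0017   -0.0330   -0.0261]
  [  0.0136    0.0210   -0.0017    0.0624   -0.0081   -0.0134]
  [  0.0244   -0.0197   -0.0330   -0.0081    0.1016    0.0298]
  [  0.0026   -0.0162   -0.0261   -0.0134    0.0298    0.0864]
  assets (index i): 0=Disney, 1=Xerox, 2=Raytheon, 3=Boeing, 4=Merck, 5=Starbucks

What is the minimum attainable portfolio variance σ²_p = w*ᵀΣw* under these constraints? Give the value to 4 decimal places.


0.0126

u=Σ⁻¹μ = [0.9519  0.6648  2.8879  1.0030  1.1532  1.8836]
v=Σ⁻¹𝟙 = [15.1962  19.1373  22.4360  12.6202  12.5964  19.0953]
a=μᵀu=0.879726  b=𝟙ᵀu=8.544330  c=𝟙ᵀv=101.081227  D=ac−b²=15.918171
λ₁=(c·0.105−b)/D = (101.081227·0.105−8.544330)/15.918171 = 0.129990
λ₂=(a−b·0.105)/D = (0.879726−8.544330·0.105)/15.918171 = -0.001095
w* = 0.129990·u + -0.001095·v:
  w_0 = 0.129990·0.9519 + -0.001095·15.1962 = 0.1071  (Disney)
  w_1 = 0.129990·0.6648 + -0.001095·19.1373 = 0.0655  (Xerox)
  w_2 = 0.129990·2.8879 + -0.001095·22.4360 = 0.3508  (Raytheon)
  w_3 = 0.129990·1.0030 + -0.001095·12.6202 = 0.1166  (Boeing)
  w_4 = 0.129990·1.1532 + -0.001095·12.5964 = 0.1361  (Merck)
  w_5 = 0.129990·1.8836 + -0.001095·19.0953 = 0.2239  (Starbucks)
Σw_i=1.0000  μᵀw=0.1050
σ²=wᵀΣw=λ₁·μ_p+λ₂ = 0.129990·0.105 + -0.001095 = 0.012554 ≈ 0.0126


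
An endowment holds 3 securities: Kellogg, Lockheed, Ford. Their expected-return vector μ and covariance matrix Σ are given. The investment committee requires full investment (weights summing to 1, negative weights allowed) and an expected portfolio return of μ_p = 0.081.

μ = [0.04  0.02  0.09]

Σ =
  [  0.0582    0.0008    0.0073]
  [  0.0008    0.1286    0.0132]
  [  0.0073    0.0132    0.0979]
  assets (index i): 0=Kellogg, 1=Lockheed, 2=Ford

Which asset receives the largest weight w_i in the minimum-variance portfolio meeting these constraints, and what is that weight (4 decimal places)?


u=Σ⁻¹μ = [0.5776  0.0629  0.8678]
v=Σ⁻¹𝟙 = [16.0729  6.8454  8.0930]
a=μᵀu=0.102459  b=𝟙ᵀu=1.508198  c=𝟙ᵀv=31.011333  D=ac−b²=0.902726
λ₁=(c·0.081−b)/D = (31.011333·0.081−1.508198)/0.902726 = 1.111877
λ₂=(a−b·0.081)/D = (0.102459−1.508198·0.081)/0.902726 = -0.021829
w* = 1.111877·u + -0.021829·v:
  w_0 = 1.111877·0.5776 + -0.021829·16.0729 = 0.2913  (Kellogg)
  w_1 = 1.111877·0.0629 + -0.021829·6.8454 = -0.0795  (Lockheed)
  w_2 = 1.111877·0.8678 + -0.021829·8.0930 = 0.7882  (Ford)
Σw_i=1.0000  μᵀw=0.0810
σ²=wᵀΣw=λ₁·μ_p+λ₂ = 1.111877·0.081 + -0.021829 = 0.068234 ≈ 0.0682

Ford (0.7882)


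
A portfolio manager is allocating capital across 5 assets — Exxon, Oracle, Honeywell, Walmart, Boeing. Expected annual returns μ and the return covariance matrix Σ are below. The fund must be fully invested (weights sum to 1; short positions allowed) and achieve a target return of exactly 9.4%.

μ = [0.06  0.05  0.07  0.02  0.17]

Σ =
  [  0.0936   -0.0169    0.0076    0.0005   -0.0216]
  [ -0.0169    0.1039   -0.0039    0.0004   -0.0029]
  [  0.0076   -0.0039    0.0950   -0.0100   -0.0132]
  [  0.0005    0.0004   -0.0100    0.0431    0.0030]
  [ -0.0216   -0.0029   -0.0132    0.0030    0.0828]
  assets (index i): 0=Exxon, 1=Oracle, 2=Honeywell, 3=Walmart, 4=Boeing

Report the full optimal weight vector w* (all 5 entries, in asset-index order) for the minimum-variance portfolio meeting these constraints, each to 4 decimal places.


p=Σ⁻¹μ = [1.2886  0.8011  1.0778  0.5128  2.5706]
q=Σ⁻¹𝟙 = [15.9071  13.1840  14.9612  25.1019  18.1644]
a=μᵀp=0.640075  b=𝟙ᵀp=6.250884  c=𝟙ᵀq=87.318478  D=ac−b²=16.816817
λ₁=(c·0.094−b)/D = (87.318478·0.094−6.250884)/16.816817 = 0.116375
λ₂=(a−b·0.094)/D = (0.640075−6.250884·0.094)/16.816817 = 0.003121
w* = 0.116375·p + 0.003121·q:
  w_0 = 0.116375·1.2886 + 0.003121·15.9071 = 0.1996  (Exxon)
  w_1 = 0.116375·0.8011 + 0.003121·13.1840 = 0.1344  (Oracle)
  w_2 = 0.116375·1.0778 + 0.003121·14.9612 = 0.1721  (Honeywell)
  w_3 = 0.116375·0.5128 + 0.003121·25.1019 = 0.1380  (Walmart)
  w_4 = 0.116375·2.5706 + 0.003121·18.1644 = 0.3559  (Boeing)
Σw_i=1.0000  μᵀw=0.0940
σ²=wᵀΣw=λ₁·μ_p+λ₂ = 0.116375·0.094 + 0.003121 = 0.014061 ≈ 0.0141

0.1996  0.1344  0.1721  0.1380  0.3559


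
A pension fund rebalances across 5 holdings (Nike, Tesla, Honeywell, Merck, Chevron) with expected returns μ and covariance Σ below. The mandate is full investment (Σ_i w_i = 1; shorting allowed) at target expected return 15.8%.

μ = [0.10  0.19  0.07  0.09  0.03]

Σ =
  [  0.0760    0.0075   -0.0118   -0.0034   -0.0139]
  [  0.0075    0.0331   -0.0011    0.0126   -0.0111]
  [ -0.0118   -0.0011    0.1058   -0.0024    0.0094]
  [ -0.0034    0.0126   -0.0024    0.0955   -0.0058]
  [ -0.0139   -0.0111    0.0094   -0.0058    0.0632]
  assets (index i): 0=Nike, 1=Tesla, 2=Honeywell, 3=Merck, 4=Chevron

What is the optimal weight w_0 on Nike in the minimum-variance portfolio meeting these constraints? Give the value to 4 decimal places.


x=Σ⁻¹μ = [1.1641  5.9480  0.7096  0.3201  1.6992]
y=Σ⁻¹𝟙 = [16.3613  31.7195  9.6381  8.5896  24.3470]
a=μᵀx=1.375980  b=𝟙ᵀx=9.840973  c=𝟙ᵀy=90.655486  D=ac−b²=27.895413
λ₁=(c·0.158−b)/D = (90.655486·0.158−9.840973)/27.895413 = 0.160693
λ₂=(a−b·0.158)/D = (1.375980−9.840973·0.158)/27.895413 = -0.006413
w* = 0.160693·x + -0.006413·y:
  w_0 = 0.160693·1.1641 + -0.006413·16.3613 = 0.0821  (Nike)
  w_1 = 0.160693·5.9480 + -0.006413·31.7195 = 0.7524  (Tesla)
  w_2 = 0.160693·0.7096 + -0.006413·9.6381 = 0.0522  (Honeywell)
  w_3 = 0.160693·0.3201 + -0.006413·8.5896 = -0.0036  (Merck)
  w_4 = 0.160693·1.6992 + -0.006413·24.3470 = 0.1169  (Chevron)
Σw_i=1.0000  μᵀw=0.1580
σ²=wᵀΣw=λ₁·μ_p+λ₂ = 0.160693·0.158 + -0.006413 = 0.018976 ≈ 0.0190

0.0821
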